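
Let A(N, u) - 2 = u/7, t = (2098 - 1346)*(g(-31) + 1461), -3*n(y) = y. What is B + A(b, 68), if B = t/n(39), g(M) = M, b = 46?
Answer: -578958/7 ≈ -82708.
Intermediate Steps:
n(y) = -y/3
t = 1075360 (t = (2098 - 1346)*(-31 + 1461) = 752*1430 = 1075360)
A(N, u) = 2 + u/7
B = -82720 (B = 1075360/((-1/3*39)) = 1075360/(-13) = 1075360*(-1/13) = -82720)
B + A(b, 68) = -82720 + (2 + (1/7)*68) = -82720 + (2 + 68/7) = -82720 + 82/7 = -578958/7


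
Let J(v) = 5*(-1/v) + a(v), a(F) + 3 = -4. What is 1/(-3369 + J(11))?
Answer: -11/37141 ≈ -0.00029617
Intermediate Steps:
a(F) = -7 (a(F) = -3 - 4 = -7)
J(v) = -7 - 5/v (J(v) = 5*(-1/v) - 7 = -5/v - 7 = -7 - 5/v)
1/(-3369 + J(11)) = 1/(-3369 + (-7 - 5/11)) = 1/(-3369 - 82/11) = 1/(-37141/11) = -11/37141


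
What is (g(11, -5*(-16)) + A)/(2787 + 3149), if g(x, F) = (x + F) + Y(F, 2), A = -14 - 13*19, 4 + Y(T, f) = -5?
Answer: -179/5936 ≈ -0.030155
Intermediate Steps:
Y(T, f) = -9 (Y(T, f) = -4 - 5 = -9)
A = -261 (A = -14 - 247 = -261)
g(x, F) = -9 + F + x (g(x, F) = (x + F) - 9 = (F + x) - 9 = -9 + F + x)
(g(11, -5*(-16)) + A)/(2787 + 3149) = ((-9 - 5*(-16) + 11) - 261)/(2787 + 3149) = ((-9 + 80 + 11) - 261)/5936 = (82 - 261)*(1/5936) = -179*1/5936 = -179/5936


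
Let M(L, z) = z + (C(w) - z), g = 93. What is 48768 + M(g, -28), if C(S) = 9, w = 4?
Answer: 48777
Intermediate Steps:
M(L, z) = 9 (M(L, z) = z + (9 - z) = 9)
48768 + M(g, -28) = 48768 + 9 = 48777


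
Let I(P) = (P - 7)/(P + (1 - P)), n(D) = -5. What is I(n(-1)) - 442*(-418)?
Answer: 184744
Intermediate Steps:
I(P) = -7 + P (I(P) = (-7 + P)/1 = (-7 + P)*1 = -7 + P)
I(n(-1)) - 442*(-418) = (-7 - 5) - 442*(-418) = -12 + 184756 = 184744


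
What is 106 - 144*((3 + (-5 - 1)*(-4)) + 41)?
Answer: -9686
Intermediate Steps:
106 - 144*((3 + (-5 - 1)*(-4)) + 41) = 106 - 144*((3 - 6*(-4)) + 41) = 106 - 144*((3 + 24) + 41) = 106 - 144*(27 + 41) = 106 - 144*68 = 106 - 9792 = -9686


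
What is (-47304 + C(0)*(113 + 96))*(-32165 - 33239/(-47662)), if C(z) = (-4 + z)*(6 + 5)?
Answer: 43307673495750/23831 ≈ 1.8173e+9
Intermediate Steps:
C(z) = -44 + 11*z (C(z) = (-4 + z)*11 = -44 + 11*z)
(-47304 + C(0)*(113 + 96))*(-32165 - 33239/(-47662)) = (-47304 + (-44 + 11*0)*(113 + 96))*(-32165 - 33239/(-47662)) = (-47304 + (-44 + 0)*209)*(-32165 - 33239*(-1/47662)) = (-47304 - 44*209)*(-32165 + 33239/47662) = (-47304 - 9196)*(-1533014991/47662) = -56500*(-1533014991/47662) = 43307673495750/23831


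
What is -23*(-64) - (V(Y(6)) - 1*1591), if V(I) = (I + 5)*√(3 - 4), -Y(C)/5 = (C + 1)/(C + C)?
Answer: 3063 - 25*I/12 ≈ 3063.0 - 2.0833*I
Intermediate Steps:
Y(C) = -5*(1 + C)/(2*C) (Y(C) = -5*(C + 1)/(C + C) = -5*(1 + C)/(2*C))
V(I) = I*(5 + I) (V(I) = (5 + I)*√(-1) = (5 + I)*I = I*(5 + I))
-23*(-64) - (V(Y(6)) - 1*1591) = -23*(-64) - (I*(5 + (5/2)*(-1 - 1*6)/6) - 1*1591) = 1472 - (I*(5 + (5/2)*(⅙)*(-1 - 6)) - 1591) = 1472 - (I*(5 + (5/2)*(⅙)*(-7)) - 1591) = 1472 - (I*(5 - 35/12) - 1591) = 1472 - (I*(25/12) - 1591) = 1472 - (25*I/12 - 1591) = 1472 - (-1591 + 25*I/12) = 1472 + (1591 - 25*I/12) = 3063 - 25*I/12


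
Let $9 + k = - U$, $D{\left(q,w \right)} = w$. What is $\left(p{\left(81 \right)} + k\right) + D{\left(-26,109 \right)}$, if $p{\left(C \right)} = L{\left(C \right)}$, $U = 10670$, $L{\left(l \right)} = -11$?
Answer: $-10581$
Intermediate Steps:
$p{\left(C \right)} = -11$
$k = -10679$ ($k = -9 - 10670 = -10679$)
$\left(p{\left(81 \right)} + k\right) + D{\left(-26,109 \right)} = \left(-11 - 10679\right) + 109 = -10690 + 109 = -10581$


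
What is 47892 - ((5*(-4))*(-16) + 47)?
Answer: 47525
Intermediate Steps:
47892 - ((5*(-4))*(-16) + 47) = 47892 - (-20*(-16) + 47) = 47892 - (320 + 47) = 47892 - 1*367 = 47892 - 367 = 47525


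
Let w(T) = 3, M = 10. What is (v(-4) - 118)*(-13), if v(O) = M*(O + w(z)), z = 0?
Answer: 1664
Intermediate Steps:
v(O) = 30 + 10*O (v(O) = 10*(O + 3) = 10*(3 + O) = 30 + 10*O)
(v(-4) - 118)*(-13) = ((30 + 10*(-4)) - 118)*(-13) = ((30 - 40) - 118)*(-13) = (-10 - 118)*(-13) = -128*(-13) = 1664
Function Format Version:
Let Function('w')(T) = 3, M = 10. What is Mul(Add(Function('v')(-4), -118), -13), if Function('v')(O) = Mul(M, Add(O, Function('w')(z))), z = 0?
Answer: 1664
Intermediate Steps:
Function('v')(O) = Add(30, Mul(10, O)) (Function('v')(O) = Mul(10, Add(O, 3)) = Mul(10, Add(3, O)) = Add(30, Mul(10, O)))
Mul(Add(Function('v')(-4), -118), -13) = Mul(Add(Add(30, Mul(10, -4)), -118), -13) = Mul(Add(Add(30, -40), -118), -13) = Mul(Add(-10, -118), -13) = Mul(-128, -13) = 1664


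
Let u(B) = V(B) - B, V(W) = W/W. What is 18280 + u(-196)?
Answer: 18477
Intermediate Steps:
V(W) = 1
u(B) = 1 - B
18280 + u(-196) = 18280 + (1 - 1*(-196)) = 18280 + (1 + 196) = 18280 + 197 = 18477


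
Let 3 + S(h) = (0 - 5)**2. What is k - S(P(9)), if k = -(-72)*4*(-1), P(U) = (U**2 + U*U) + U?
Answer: -310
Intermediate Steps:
P(U) = U + 2*U**2 (P(U) = (U**2 + U**2) + U = 2*U**2 + U = U + 2*U**2)
S(h) = 22 (S(h) = -3 + (0 - 5)**2 = -3 + (-5)**2 = -3 + 25 = 22)
k = -288 (k = -24*(-12)*(-1) = 288*(-1) = -288)
k - S(P(9)) = -288 - 1*22 = -288 - 22 = -310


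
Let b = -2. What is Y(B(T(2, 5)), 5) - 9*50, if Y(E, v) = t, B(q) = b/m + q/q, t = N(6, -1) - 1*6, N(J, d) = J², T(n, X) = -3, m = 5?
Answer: -420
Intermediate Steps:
t = 30 (t = 6² - 1*6 = 36 - 6 = 30)
B(q) = ⅗ (B(q) = -2/5 + q/q = -2*⅕ + 1 = -⅖ + 1 = ⅗)
Y(E, v) = 30
Y(B(T(2, 5)), 5) - 9*50 = 30 - 9*50 = 30 - 450 = -420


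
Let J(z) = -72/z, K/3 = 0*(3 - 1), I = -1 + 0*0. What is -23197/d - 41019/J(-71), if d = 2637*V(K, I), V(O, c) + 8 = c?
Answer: -7679678737/189864 ≈ -40448.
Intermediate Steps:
I = -1 (I = -1 + 0 = -1)
K = 0 (K = 3*(0*(3 - 1)) = 3*(0*2) = 3*0 = 0)
V(O, c) = -8 + c
d = -23733 (d = 2637*(-8 - 1) = 2637*(-9) = -23733)
-23197/d - 41019/J(-71) = -23197/(-23733) - 41019/((-72/(-71))) = -23197*(-1/23733) - 41019/((-72*(-1/71))) = 23197/23733 - 41019/72/71 = 23197/23733 - 41019*71/72 = 23197/23733 - 970783/24 = -7679678737/189864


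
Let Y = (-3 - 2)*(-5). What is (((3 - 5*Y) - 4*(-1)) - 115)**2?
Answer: 54289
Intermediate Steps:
Y = 25 (Y = -5*(-5) = 25)
(((3 - 5*Y) - 4*(-1)) - 115)**2 = (((3 - 5*25) - 4*(-1)) - 115)**2 = (((3 - 125) + 4) - 115)**2 = ((-122 + 4) - 115)**2 = (-118 - 115)**2 = (-233)**2 = 54289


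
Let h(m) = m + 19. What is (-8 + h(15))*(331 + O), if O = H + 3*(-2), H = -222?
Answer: 2678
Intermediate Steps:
h(m) = 19 + m
O = -228 (O = -222 + 3*(-2) = -222 - 6 = -228)
(-8 + h(15))*(331 + O) = (-8 + (19 + 15))*(331 - 228) = (-8 + 34)*103 = 26*103 = 2678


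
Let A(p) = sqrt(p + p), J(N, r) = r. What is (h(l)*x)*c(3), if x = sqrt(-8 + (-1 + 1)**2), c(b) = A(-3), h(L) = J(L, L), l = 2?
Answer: -8*sqrt(3) ≈ -13.856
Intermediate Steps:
A(p) = sqrt(2)*sqrt(p) (A(p) = sqrt(2*p) = sqrt(2)*sqrt(p))
h(L) = L
c(b) = I*sqrt(6) (c(b) = sqrt(2)*sqrt(-3) = sqrt(2)*(I*sqrt(3)) = I*sqrt(6))
x = 2*I*sqrt(2) (x = sqrt(-8 + 0**2) = sqrt(-8 + 0) = sqrt(-8) = 2*I*sqrt(2) ≈ 2.8284*I)
(h(l)*x)*c(3) = (2*(2*I*sqrt(2)))*(I*sqrt(6)) = (4*I*sqrt(2))*(I*sqrt(6)) = -8*sqrt(3)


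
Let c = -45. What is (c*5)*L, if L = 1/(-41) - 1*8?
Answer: 74025/41 ≈ 1805.5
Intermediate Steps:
L = -329/41 (L = -1/41 - 8 = -329/41 ≈ -8.0244)
(c*5)*L = -45*5*(-329/41) = -225*(-329/41) = 74025/41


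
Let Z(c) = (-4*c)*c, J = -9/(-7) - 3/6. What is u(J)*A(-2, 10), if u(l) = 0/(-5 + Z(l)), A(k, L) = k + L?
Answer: 0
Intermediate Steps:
A(k, L) = L + k
J = 11/14 (J = -9*(-1/7) - 3*1/6 = 9/7 - 1/2 = 11/14 ≈ 0.78571)
Z(c) = -4*c**2
u(l) = 0 (u(l) = 0/(-5 - 4*l**2) = 0)
u(J)*A(-2, 10) = 0*(10 - 2) = 0*8 = 0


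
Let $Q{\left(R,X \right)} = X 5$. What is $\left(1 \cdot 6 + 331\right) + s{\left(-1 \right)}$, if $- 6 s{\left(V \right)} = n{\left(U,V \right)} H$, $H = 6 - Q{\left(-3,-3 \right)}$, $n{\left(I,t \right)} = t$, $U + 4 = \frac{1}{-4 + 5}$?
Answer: $\frac{681}{2} \approx 340.5$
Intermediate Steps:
$U = -3$ ($U = -4 + \frac{1}{-4 + 5} = -4 + 1^{-1} = -4 + 1 = -3$)
$Q{\left(R,X \right)} = 5 X$
$H = 21$ ($H = 6 - 5 \left(-3\right) = 6 - -15 = 6 + 15 = 21$)
$s{\left(V \right)} = - \frac{7 V}{2}$ ($s{\left(V \right)} = - \frac{V 21}{6} = - \frac{21 V}{6} = - \frac{7 V}{2}$)
$\left(1 \cdot 6 + 331\right) + s{\left(-1 \right)} = \left(1 \cdot 6 + 331\right) - - \frac{7}{2} = \left(6 + 331\right) + \frac{7}{2} = 337 + \frac{7}{2} = \frac{681}{2}$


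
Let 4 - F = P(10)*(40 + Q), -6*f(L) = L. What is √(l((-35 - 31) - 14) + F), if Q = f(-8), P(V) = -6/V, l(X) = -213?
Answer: I*√4605/5 ≈ 13.572*I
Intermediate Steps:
f(L) = -L/6
Q = 4/3 (Q = -⅙*(-8) = 4/3 ≈ 1.3333)
F = 144/5 (F = 4 - (-6/10)*(40 + 4/3) = 4 - (-6*⅒)*124/3 = 4 - (-3)*124/(5*3) = 4 - 1*(-124/5) = 4 + 124/5 = 144/5 ≈ 28.800)
√(l((-35 - 31) - 14) + F) = √(-213 + 144/5) = √(-921/5) = I*√4605/5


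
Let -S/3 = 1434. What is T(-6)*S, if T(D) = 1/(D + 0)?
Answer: 717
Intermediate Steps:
S = -4302 (S = -3*1434 = -4302)
T(D) = 1/D
T(-6)*S = -4302/(-6) = -⅙*(-4302) = 717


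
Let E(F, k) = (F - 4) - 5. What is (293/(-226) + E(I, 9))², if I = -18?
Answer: 40896025/51076 ≈ 800.69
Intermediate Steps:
E(F, k) = -9 + F (E(F, k) = (-4 + F) - 5 = -9 + F)
(293/(-226) + E(I, 9))² = (293/(-226) + (-9 - 18))² = (293*(-1/226) - 27)² = (-293/226 - 27)² = (-6395/226)² = 40896025/51076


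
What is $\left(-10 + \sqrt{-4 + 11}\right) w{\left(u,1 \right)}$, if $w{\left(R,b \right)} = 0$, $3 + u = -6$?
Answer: $0$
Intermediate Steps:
$u = -9$ ($u = -3 - 6 = -9$)
$\left(-10 + \sqrt{-4 + 11}\right) w{\left(u,1 \right)} = \left(-10 + \sqrt{-4 + 11}\right) 0 = \left(-10 + \sqrt{7}\right) 0 = 0$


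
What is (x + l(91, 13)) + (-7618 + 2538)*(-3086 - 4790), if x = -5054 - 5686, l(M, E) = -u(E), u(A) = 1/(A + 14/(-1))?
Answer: 39999341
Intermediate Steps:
u(A) = 1/(-14 + A) (u(A) = 1/(A + 14*(-1)) = 1/(A - 14) = 1/(-14 + A))
l(M, E) = -1/(-14 + E)
x = -10740
(x + l(91, 13)) + (-7618 + 2538)*(-3086 - 4790) = (-10740 - 1/(-14 + 13)) + (-7618 + 2538)*(-3086 - 4790) = (-10740 - 1/(-1)) - 5080*(-7876) = (-10740 - 1*(-1)) + 40010080 = (-10740 + 1) + 40010080 = -10739 + 40010080 = 39999341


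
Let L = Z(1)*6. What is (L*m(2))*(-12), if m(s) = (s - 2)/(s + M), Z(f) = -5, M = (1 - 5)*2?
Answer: 0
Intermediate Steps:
M = -8 (M = -4*2 = -8)
m(s) = (-2 + s)/(-8 + s) (m(s) = (s - 2)/(s - 8) = (-2 + s)/(-8 + s))
L = -30 (L = -5*6 = -30)
(L*m(2))*(-12) = -30*(-2 + 2)/(-8 + 2)*(-12) = -30*0/(-6)*(-12) = -(-5)*0*(-12) = -30*0*(-12) = 0*(-12) = 0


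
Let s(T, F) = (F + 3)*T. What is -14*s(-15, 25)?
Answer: 5880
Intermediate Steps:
s(T, F) = T*(3 + F) (s(T, F) = (3 + F)*T = T*(3 + F))
-14*s(-15, 25) = -(-210)*(3 + 25) = -(-210)*28 = -14*(-420) = 5880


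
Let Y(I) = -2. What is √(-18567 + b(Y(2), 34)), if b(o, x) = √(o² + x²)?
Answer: √(-18567 + 2*√290) ≈ 136.14*I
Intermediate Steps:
√(-18567 + b(Y(2), 34)) = √(-18567 + √((-2)² + 34²)) = √(-18567 + √(4 + 1156)) = √(-18567 + √1160) = √(-18567 + 2*√290)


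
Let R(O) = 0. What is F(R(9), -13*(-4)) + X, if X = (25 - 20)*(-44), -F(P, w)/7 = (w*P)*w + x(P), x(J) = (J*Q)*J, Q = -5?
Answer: -220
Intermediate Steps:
x(J) = -5*J² (x(J) = (J*(-5))*J = (-5*J)*J = -5*J²)
F(P, w) = 35*P² - 7*P*w² (F(P, w) = -7*((w*P)*w - 5*P²) = -7*((P*w)*w - 5*P²) = -7*(P*w² - 5*P²) = -7*(-5*P² + P*w²) = 35*P² - 7*P*w²)
X = -220 (X = 5*(-44) = -220)
F(R(9), -13*(-4)) + X = 7*0*(-(-13*(-4))² + 5*0) - 220 = 7*0*(-1*52² + 0) - 220 = 7*0*(-1*2704 + 0) - 220 = 7*0*(-2704 + 0) - 220 = 7*0*(-2704) - 220 = 0 - 220 = -220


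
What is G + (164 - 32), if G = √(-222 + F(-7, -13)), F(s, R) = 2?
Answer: 132 + 2*I*√55 ≈ 132.0 + 14.832*I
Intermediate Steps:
G = 2*I*√55 (G = √(-222 + 2) = √(-220) = 2*I*√55 ≈ 14.832*I)
G + (164 - 32) = 2*I*√55 + (164 - 32) = 2*I*√55 + 132 = 132 + 2*I*√55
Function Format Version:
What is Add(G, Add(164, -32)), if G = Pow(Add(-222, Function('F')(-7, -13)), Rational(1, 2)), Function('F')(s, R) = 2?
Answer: Add(132, Mul(2, I, Pow(55, Rational(1, 2)))) ≈ Add(132.00, Mul(14.832, I))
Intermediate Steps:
G = Mul(2, I, Pow(55, Rational(1, 2))) (G = Pow(Add(-222, 2), Rational(1, 2)) = Pow(-220, Rational(1, 2)) = Mul(2, I, Pow(55, Rational(1, 2))) ≈ Mul(14.832, I))
Add(G, Add(164, -32)) = Add(Mul(2, I, Pow(55, Rational(1, 2))), Add(164, -32)) = Add(Mul(2, I, Pow(55, Rational(1, 2))), 132) = Add(132, Mul(2, I, Pow(55, Rational(1, 2))))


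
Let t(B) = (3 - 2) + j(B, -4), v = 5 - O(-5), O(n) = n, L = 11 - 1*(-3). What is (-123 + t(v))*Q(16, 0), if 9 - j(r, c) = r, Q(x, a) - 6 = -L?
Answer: 984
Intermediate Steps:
L = 14 (L = 11 + 3 = 14)
Q(x, a) = -8 (Q(x, a) = 6 - 1*14 = 6 - 14 = -8)
j(r, c) = 9 - r
v = 10 (v = 5 - 1*(-5) = 5 + 5 = 10)
t(B) = 10 - B (t(B) = (3 - 2) + (9 - B) = 1 + (9 - B) = 10 - B)
(-123 + t(v))*Q(16, 0) = (-123 + (10 - 1*10))*(-8) = (-123 + (10 - 10))*(-8) = (-123 + 0)*(-8) = -123*(-8) = 984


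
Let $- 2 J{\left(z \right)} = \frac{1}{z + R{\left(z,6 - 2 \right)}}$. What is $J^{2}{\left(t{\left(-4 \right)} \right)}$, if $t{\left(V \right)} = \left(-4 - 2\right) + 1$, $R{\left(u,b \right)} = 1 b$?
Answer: $\frac{1}{4} \approx 0.25$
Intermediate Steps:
$R{\left(u,b \right)} = b$
$t{\left(V \right)} = -5$ ($t{\left(V \right)} = -6 + 1 = -5$)
$J{\left(z \right)} = - \frac{1}{2 \left(4 + z\right)}$ ($J{\left(z \right)} = - \frac{1}{2 \left(z + \left(6 - 2\right)\right)} = - \frac{1}{2 \left(z + 4\right)} = - \frac{1}{2 \left(4 + z\right)}$)
$J^{2}{\left(t{\left(-4 \right)} \right)} = \left(- \frac{1}{8 + 2 \left(-5\right)}\right)^{2} = \left(- \frac{1}{8 - 10}\right)^{2} = \left(- \frac{1}{-2}\right)^{2} = \left(\left(-1\right) \left(- \frac{1}{2}\right)\right)^{2} = \left(\frac{1}{2}\right)^{2} = \frac{1}{4}$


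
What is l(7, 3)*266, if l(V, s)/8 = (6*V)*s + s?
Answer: 274512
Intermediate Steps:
l(V, s) = 8*s + 48*V*s (l(V, s) = 8*((6*V)*s + s) = 8*(6*V*s + s) = 8*(s + 6*V*s) = 8*s + 48*V*s)
l(7, 3)*266 = (8*3*(1 + 6*7))*266 = (8*3*(1 + 42))*266 = (8*3*43)*266 = 1032*266 = 274512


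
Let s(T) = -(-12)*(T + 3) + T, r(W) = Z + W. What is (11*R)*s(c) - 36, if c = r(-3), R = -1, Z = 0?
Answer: -3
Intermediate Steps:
r(W) = W (r(W) = 0 + W = W)
c = -3
s(T) = 36 + 13*T (s(T) = -(-12)*(3 + T) + T = -3*(-12 - 4*T) + T = (36 + 12*T) + T = 36 + 13*T)
(11*R)*s(c) - 36 = (11*(-1))*(36 + 13*(-3)) - 36 = -11*(36 - 39) - 36 = -11*(-3) - 36 = 33 - 36 = -3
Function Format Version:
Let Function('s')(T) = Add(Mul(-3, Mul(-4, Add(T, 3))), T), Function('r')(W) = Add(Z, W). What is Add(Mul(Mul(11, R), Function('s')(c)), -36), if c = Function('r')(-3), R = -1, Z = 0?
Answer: -3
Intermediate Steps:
Function('r')(W) = W (Function('r')(W) = Add(0, W) = W)
c = -3
Function('s')(T) = Add(36, Mul(13, T)) (Function('s')(T) = Add(Mul(-3, Mul(-4, Add(3, T))), T) = Add(Mul(-3, Add(-12, Mul(-4, T))), T) = Add(Add(36, Mul(12, T)), T) = Add(36, Mul(13, T)))
Add(Mul(Mul(11, R), Function('s')(c)), -36) = Add(Mul(Mul(11, -1), Add(36, Mul(13, -3))), -36) = Add(Mul(-11, Add(36, -39)), -36) = Add(Mul(-11, -3), -36) = Add(33, -36) = -3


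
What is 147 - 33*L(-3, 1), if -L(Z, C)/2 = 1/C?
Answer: 213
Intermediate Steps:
L(Z, C) = -2/C
147 - 33*L(-3, 1) = 147 - (-66)/1 = 147 - (-66) = 147 - 33*(-2) = 147 + 66 = 213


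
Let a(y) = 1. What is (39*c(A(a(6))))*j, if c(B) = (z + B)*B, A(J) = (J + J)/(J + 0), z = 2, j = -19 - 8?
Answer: -8424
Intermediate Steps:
j = -27
A(J) = 2 (A(J) = (2*J)/J = 2)
c(B) = B*(2 + B) (c(B) = (2 + B)*B = B*(2 + B))
(39*c(A(a(6))))*j = (39*(2*(2 + 2)))*(-27) = (39*(2*4))*(-27) = (39*8)*(-27) = 312*(-27) = -8424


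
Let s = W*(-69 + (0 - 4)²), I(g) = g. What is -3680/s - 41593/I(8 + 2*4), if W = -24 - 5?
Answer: -63987321/24592 ≈ -2602.0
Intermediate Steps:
W = -29
s = 1537 (s = -29*(-69 + (0 - 4)²) = -29*(-69 + (-4)²) = -29*(-69 + 16) = -29*(-53) = 1537)
-3680/s - 41593/I(8 + 2*4) = -3680/1537 - 41593/(8 + 2*4) = -3680*1/1537 - 41593/(8 + 8) = -3680/1537 - 41593/16 = -63987321/24592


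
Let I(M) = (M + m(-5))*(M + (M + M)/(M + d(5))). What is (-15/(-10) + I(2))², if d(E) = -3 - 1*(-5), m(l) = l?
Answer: 225/4 ≈ 56.250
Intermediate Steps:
d(E) = 2 (d(E) = -3 + 5 = 2)
I(M) = (-5 + M)*(M + 2*M/(2 + M)) (I(M) = (M - 5)*(M + (M + M)/(M + 2)) = (-5 + M)*(M + (2*M)/(2 + M)) = (-5 + M)*(M + 2*M/(2 + M)))
(-15/(-10) + I(2))² = (-15/(-10) + 2*(-20 + 2² - 1*2)/(2 + 2))² = (-15*(-⅒) + 2*(-20 + 4 - 2)/4)² = (3/2 + 2*(¼)*(-18))² = (3/2 - 9)² = (-15/2)² = 225/4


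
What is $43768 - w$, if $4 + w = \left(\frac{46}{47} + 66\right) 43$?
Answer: $\frac{1921920}{47} \approx 40892.0$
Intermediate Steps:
$w = \frac{135176}{47}$ ($w = -4 + \left(\frac{46}{47} + 66\right) 43 = -4 + \frac{3148}{47} \cdot 43 = -4 + \frac{135364}{47} = \frac{135176}{47} \approx 2876.1$)
$43768 - w = 43768 - \frac{135176}{47} = \frac{1921920}{47}$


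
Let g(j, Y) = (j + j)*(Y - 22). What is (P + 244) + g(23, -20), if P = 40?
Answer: -1648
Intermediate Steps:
g(j, Y) = 2*j*(-22 + Y) (g(j, Y) = (2*j)*(-22 + Y) = 2*j*(-22 + Y))
(P + 244) + g(23, -20) = (40 + 244) + 2*23*(-22 - 20) = 284 + 2*23*(-42) = 284 - 1932 = -1648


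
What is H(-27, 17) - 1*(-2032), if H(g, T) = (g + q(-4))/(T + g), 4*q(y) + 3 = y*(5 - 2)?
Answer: 81403/40 ≈ 2035.1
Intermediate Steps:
q(y) = -¾ + 3*y/4 (q(y) = -¾ + (y*(5 - 2))/4 = -¾ + (y*3)/4 = -¾ + (3*y)/4 = -¾ + 3*y/4)
H(g, T) = (-15/4 + g)/(T + g) (H(g, T) = (g + (-¾ + (¾)*(-4)))/(T + g) = (g + (-¾ - 3))/(T + g) = (g - 15/4)/(T + g) = (-15/4 + g)/(T + g))
H(-27, 17) - 1*(-2032) = (-15/4 - 27)/(17 - 27) - 1*(-2032) = -123/4/(-10) + 2032 = -⅒*(-123/4) + 2032 = 123/40 + 2032 = 81403/40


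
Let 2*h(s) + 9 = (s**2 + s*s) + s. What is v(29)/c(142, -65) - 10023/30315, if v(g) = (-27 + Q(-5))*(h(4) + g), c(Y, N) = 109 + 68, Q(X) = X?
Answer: -14334157/1788585 ≈ -8.0143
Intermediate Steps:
h(s) = -9/2 + s**2 + s/2 (h(s) = -9/2 + ((s**2 + s*s) + s)/2 = -9/2 + ((s**2 + s**2) + s)/2 = -9/2 + (2*s**2 + s)/2 = -9/2 + (s + 2*s**2)/2 = -9/2 + (s**2 + s/2) = -9/2 + s**2 + s/2)
c(Y, N) = 177
v(g) = -432 - 32*g (v(g) = (-27 - 5)*((-9/2 + 4**2 + (1/2)*4) + g) = -32*((-9/2 + 16 + 2) + g) = -32*(27/2 + g) = -432 - 32*g)
v(29)/c(142, -65) - 10023/30315 = (-432 - 32*29)/177 - 10023/30315 = (-432 - 928)*(1/177) - 10023*1/30315 = -1360*1/177 - 3341/10105 = -1360/177 - 3341/10105 = -14334157/1788585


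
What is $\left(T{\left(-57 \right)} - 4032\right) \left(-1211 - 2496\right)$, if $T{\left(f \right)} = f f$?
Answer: $2902581$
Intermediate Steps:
$T{\left(f \right)} = f^{2}$
$\left(T{\left(-57 \right)} - 4032\right) \left(-1211 - 2496\right) = \left(\left(-57\right)^{2} - 4032\right) \left(-1211 - 2496\right) = \left(3249 - 4032\right) \left(-3707\right) = \left(-783\right) \left(-3707\right) = 2902581$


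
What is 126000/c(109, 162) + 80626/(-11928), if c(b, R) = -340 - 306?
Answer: -55536157/275196 ≈ -201.81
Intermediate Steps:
c(b, R) = -646
126000/c(109, 162) + 80626/(-11928) = 126000/(-646) + 80626/(-11928) = 126000*(-1/646) + 80626*(-1/11928) = -63000/323 - 5759/852 = -55536157/275196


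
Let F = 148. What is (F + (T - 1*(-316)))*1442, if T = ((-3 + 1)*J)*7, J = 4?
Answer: 588336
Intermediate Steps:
T = -56 (T = ((-3 + 1)*4)*7 = -2*4*7 = -8*7 = -56)
(F + (T - 1*(-316)))*1442 = (148 + (-56 - 1*(-316)))*1442 = (148 + (-56 + 316))*1442 = (148 + 260)*1442 = 408*1442 = 588336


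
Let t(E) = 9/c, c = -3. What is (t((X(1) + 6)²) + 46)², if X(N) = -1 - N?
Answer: 1849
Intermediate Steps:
t(E) = -3 (t(E) = 9/(-3) = 9*(-⅓) = -3)
(t((X(1) + 6)²) + 46)² = (-3 + 46)² = 43² = 1849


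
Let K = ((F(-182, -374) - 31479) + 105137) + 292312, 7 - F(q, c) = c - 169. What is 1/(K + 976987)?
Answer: 1/1343507 ≈ 7.4432e-7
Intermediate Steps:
F(q, c) = 176 - c (F(q, c) = 7 - (c - 169) = 7 - (-169 + c) = 7 + (169 - c) = 176 - c)
K = 366520 (K = (((176 - 1*(-374)) - 31479) + 105137) + 292312 = (((176 + 374) - 31479) + 105137) + 292312 = ((550 - 31479) + 105137) + 292312 = (-30929 + 105137) + 292312 = 74208 + 292312 = 366520)
1/(K + 976987) = 1/(366520 + 976987) = 1/1343507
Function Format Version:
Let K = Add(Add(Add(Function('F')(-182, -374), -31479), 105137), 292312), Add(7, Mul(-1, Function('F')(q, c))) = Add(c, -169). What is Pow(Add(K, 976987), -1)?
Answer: Rational(1, 1343507) ≈ 7.4432e-7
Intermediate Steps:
Function('F')(q, c) = Add(176, Mul(-1, c)) (Function('F')(q, c) = Add(7, Mul(-1, Add(c, -169))) = Add(7, Mul(-1, Add(-169, c))) = Add(7, Add(169, Mul(-1, c))) = Add(176, Mul(-1, c)))
K = 366520 (K = Add(Add(Add(Add(176, Mul(-1, -374)), -31479), 105137), 292312) = Add(Add(Add(Add(176, 374), -31479), 105137), 292312) = Add(Add(Add(550, -31479), 105137), 292312) = Add(Add(-30929, 105137), 292312) = Add(74208, 292312) = 366520)
Pow(Add(K, 976987), -1) = Pow(Add(366520, 976987), -1) = Pow(1343507, -1) = Rational(1, 1343507)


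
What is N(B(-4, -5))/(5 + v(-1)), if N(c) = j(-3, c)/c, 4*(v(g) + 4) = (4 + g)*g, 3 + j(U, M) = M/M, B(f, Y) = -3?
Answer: 8/3 ≈ 2.6667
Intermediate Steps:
j(U, M) = -2 (j(U, M) = -3 + M/M = -3 + 1 = -2)
v(g) = -4 + g*(4 + g)/4 (v(g) = -4 + ((4 + g)*g)/4 = -4 + (g*(4 + g))/4 = -4 + g*(4 + g)/4)
N(c) = -2/c
N(B(-4, -5))/(5 + v(-1)) = (-2/(-3))/(5 + (-4 - 1 + (1/4)*(-1)**2)) = (-2*(-1/3))/(5 + (-4 - 1 + (1/4)*1)) = (2/3)/(5 + (-4 - 1 + 1/4)) = (2/3)/(5 - 19/4) = (2/3)/(1/4) = 4*(2/3) = 8/3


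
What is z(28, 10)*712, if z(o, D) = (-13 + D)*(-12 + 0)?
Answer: 25632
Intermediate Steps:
z(o, D) = 156 - 12*D (z(o, D) = (-13 + D)*(-12) = 156 - 12*D)
z(28, 10)*712 = (156 - 12*10)*712 = (156 - 120)*712 = 36*712 = 25632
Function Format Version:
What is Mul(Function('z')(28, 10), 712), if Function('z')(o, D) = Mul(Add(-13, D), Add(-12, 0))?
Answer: 25632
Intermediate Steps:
Function('z')(o, D) = Add(156, Mul(-12, D)) (Function('z')(o, D) = Mul(Add(-13, D), -12) = Add(156, Mul(-12, D)))
Mul(Function('z')(28, 10), 712) = Mul(Add(156, Mul(-12, 10)), 712) = Mul(Add(156, -120), 712) = Mul(36, 712) = 25632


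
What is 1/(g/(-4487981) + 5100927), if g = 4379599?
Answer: 4487981/22892859078788 ≈ 1.9604e-7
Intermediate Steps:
1/(g/(-4487981) + 5100927) = 1/(4379599/(-4487981) + 5100927) = 1/(4379599*(-1/4487981) + 5100927) = 1/(-4379599/4487981 + 5100927) = 1/(22892859078788/4487981) = 4487981/22892859078788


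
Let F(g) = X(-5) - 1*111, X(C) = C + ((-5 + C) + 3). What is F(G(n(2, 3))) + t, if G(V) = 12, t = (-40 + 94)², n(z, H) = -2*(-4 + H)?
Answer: 2793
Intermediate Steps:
n(z, H) = 8 - 2*H
t = 2916 (t = 54² = 2916)
X(C) = -2 + 2*C (X(C) = C + (-2 + C) = -2 + 2*C)
F(g) = -123 (F(g) = (-2 + 2*(-5)) - 1*111 = (-2 - 10) - 111 = -12 - 111 = -123)
F(G(n(2, 3))) + t = -123 + 2916 = 2793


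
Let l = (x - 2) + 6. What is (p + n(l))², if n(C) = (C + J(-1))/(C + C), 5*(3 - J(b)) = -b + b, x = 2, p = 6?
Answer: 729/16 ≈ 45.563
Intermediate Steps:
J(b) = 3 (J(b) = 3 - (-b + b)/5 = 3 - ⅕*0 = 3 + 0 = 3)
l = 6 (l = (2 - 2) + 6 = 0 + 6 = 6)
n(C) = (3 + C)/(2*C) (n(C) = (C + 3)/(C + C) = (3 + C)/((2*C)) = (3 + C)*(1/(2*C)) = (3 + C)/(2*C))
(p + n(l))² = (6 + (½)*(3 + 6)/6)² = (6 + (½)*(⅙)*9)² = (6 + ¾)² = (27/4)² = 729/16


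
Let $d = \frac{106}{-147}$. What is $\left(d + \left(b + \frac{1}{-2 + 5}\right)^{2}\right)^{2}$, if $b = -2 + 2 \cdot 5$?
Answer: $\frac{918514249}{194481} \approx 4722.9$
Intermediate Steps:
$d = - \frac{106}{147}$ ($d = 106 \left(- \frac{1}{147}\right) = - \frac{106}{147} \approx -0.72109$)
$b = 8$ ($b = -2 + 10 = 8$)
$\left(d + \left(b + \frac{1}{-2 + 5}\right)^{2}\right)^{2} = \left(- \frac{106}{147} + \left(8 + \frac{1}{-2 + 5}\right)^{2}\right)^{2} = \left(- \frac{106}{147} + \left(8 + \frac{1}{3}\right)^{2}\right)^{2} = \left(- \frac{106}{147} + \left(\frac{25}{3}\right)^{2}\right)^{2} = \left(- \frac{106}{147} + \frac{625}{9}\right)^{2} = \left(\frac{30307}{441}\right)^{2} = \frac{918514249}{194481}$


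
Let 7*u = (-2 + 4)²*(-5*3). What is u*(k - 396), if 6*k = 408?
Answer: 19680/7 ≈ 2811.4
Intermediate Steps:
k = 68 (k = (⅙)*408 = 68)
u = -60/7 (u = ((-2 + 4)²*(-5*3))/7 = (2²*(-15))/7 = (4*(-15))/7 = (⅐)*(-60) = -60/7 ≈ -8.5714)
u*(k - 396) = -60*(68 - 396)/7 = -60/7*(-328) = 19680/7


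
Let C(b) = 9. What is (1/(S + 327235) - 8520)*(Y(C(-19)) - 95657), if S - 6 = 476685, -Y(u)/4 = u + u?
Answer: 655690953004351/803926 ≈ 8.1561e+8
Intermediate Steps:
Y(u) = -8*u (Y(u) = -4*(u + u) = -8*u)
S = 476691 (S = 6 + 476685 = 476691)
(1/(S + 327235) - 8520)*(Y(C(-19)) - 95657) = (1/(476691 + 327235) - 8520)*(-8*9 - 95657) = (1/803926 - 8520)*(-72 - 95657) = (1/803926 - 8520)*(-95729) = -6849449519/803926*(-95729) = 655690953004351/803926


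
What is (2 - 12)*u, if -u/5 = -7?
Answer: -350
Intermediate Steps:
u = 35 (u = -5*(-7) = 35)
(2 - 12)*u = (2 - 12)*35 = -10*35 = -350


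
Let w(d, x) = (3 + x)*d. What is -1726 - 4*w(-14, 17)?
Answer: -606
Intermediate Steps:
w(d, x) = d*(3 + x)
-1726 - 4*w(-14, 17) = -1726 - (-56)*(3 + 17) = -1726 - (-56)*20 = -1726 - 4*(-280) = -1726 + 1120 = -606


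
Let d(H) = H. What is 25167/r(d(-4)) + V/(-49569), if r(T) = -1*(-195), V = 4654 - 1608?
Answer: 31972027/247845 ≈ 129.00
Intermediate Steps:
V = 3046
r(T) = 195
25167/r(d(-4)) + V/(-49569) = 25167/195 + 3046/(-49569) = 25167*(1/195) + 3046*(-1/49569) = 8389/65 - 3046/49569 = 31972027/247845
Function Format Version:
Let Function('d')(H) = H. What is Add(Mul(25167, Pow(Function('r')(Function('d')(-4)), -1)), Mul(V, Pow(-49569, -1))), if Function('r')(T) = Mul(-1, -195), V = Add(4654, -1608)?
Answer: Rational(31972027, 247845) ≈ 129.00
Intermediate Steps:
V = 3046
Function('r')(T) = 195
Add(Mul(25167, Pow(Function('r')(Function('d')(-4)), -1)), Mul(V, Pow(-49569, -1))) = Add(Mul(25167, Pow(195, -1)), Mul(3046, Pow(-49569, -1))) = Add(Mul(25167, Rational(1, 195)), Mul(3046, Rational(-1, 49569))) = Add(Rational(8389, 65), Rational(-3046, 49569)) = Rational(31972027, 247845)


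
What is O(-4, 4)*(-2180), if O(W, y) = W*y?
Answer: 34880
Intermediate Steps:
O(-4, 4)*(-2180) = -4*4*(-2180) = -16*(-2180) = 34880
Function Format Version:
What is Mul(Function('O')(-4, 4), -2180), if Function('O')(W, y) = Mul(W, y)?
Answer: 34880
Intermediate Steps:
Mul(Function('O')(-4, 4), -2180) = Mul(Mul(-4, 4), -2180) = Mul(-16, -2180) = 34880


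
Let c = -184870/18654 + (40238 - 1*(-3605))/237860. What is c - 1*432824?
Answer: -960250373366719/2218520220 ≈ -4.3283e+5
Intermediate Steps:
c = -21577665439/2218520220 (c = -184870*1/18654 + (40238 + 3605)*(1/237860) = -92435/9327 + 43843*(1/237860) = -92435/9327 + 43843/237860 = -21577665439/2218520220 ≈ -9.7262)
c - 1*432824 = -21577665439/2218520220 - 1*432824 = -21577665439/2218520220 - 432824 = -960250373366719/2218520220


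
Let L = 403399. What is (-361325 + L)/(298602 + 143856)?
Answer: 21037/221229 ≈ 0.095091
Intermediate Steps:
(-361325 + L)/(298602 + 143856) = (-361325 + 403399)/(298602 + 143856) = 42074/442458 = 42074*(1/442458) = 21037/221229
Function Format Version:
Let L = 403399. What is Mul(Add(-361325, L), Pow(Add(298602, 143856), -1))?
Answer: Rational(21037, 221229) ≈ 0.095091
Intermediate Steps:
Mul(Add(-361325, L), Pow(Add(298602, 143856), -1)) = Mul(Add(-361325, 403399), Pow(Add(298602, 143856), -1)) = Mul(42074, Pow(442458, -1)) = Mul(42074, Rational(1, 442458)) = Rational(21037, 221229)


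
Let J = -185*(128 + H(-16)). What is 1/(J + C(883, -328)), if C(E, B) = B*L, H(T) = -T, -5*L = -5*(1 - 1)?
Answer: -1/26640 ≈ -3.7538e-5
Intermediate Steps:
L = 0 (L = -(-1)*(1 - 1) = -(-1)*0 = -1/5*0 = 0)
J = -26640 (J = -185*(128 - 1*(-16)) = -185*(128 + 16) = -185*144 = -26640)
C(E, B) = 0 (C(E, B) = B*0 = 0)
1/(J + C(883, -328)) = 1/(-26640 + 0) = 1/(-26640) = -1/26640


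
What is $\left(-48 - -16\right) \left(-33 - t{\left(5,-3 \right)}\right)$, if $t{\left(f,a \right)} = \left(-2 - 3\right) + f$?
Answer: $1056$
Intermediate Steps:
$t{\left(f,a \right)} = -5 + f$
$\left(-48 - -16\right) \left(-33 - t{\left(5,-3 \right)}\right) = \left(-48 - -16\right) \left(-33 - \left(-5 + 5\right)\right) = \left(-48 + 16\right) \left(-33 - 0\right) = - 32 \left(-33 + 0\right) = \left(-32\right) \left(-33\right) = 1056$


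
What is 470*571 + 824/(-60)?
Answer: 4025344/15 ≈ 2.6836e+5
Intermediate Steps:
470*571 + 824/(-60) = 268370 + 824*(-1/60) = 268370 - 206/15 = 4025344/15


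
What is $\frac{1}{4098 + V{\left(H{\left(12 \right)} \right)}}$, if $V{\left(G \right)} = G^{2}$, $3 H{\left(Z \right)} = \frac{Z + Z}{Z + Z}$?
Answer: $\frac{9}{36883} \approx 0.00024401$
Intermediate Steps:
$H{\left(Z \right)} = \frac{1}{3}$ ($H{\left(Z \right)} = \frac{\left(Z + Z\right) \frac{1}{Z + Z}}{3} = \frac{2 Z \frac{1}{2 Z}}{3} = \frac{1}{3} \cdot 1 = \frac{1}{3}$)
$\frac{1}{4098 + V{\left(H{\left(12 \right)} \right)}} = \frac{1}{4098 + \left(\frac{1}{3}\right)^{2}} = \frac{1}{4098 + \frac{1}{9}} = \frac{1}{\frac{36883}{9}} = \frac{9}{36883}$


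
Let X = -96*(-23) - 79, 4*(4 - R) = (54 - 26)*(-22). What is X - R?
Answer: 1971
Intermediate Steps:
R = 158 (R = 4 - (54 - 26)*(-22)/4 = 4 - 7*(-22) = 4 - ¼*(-616) = 4 + 154 = 158)
X = 2129 (X = 2208 - 79 = 2129)
X - R = 2129 - 1*158 = 2129 - 158 = 1971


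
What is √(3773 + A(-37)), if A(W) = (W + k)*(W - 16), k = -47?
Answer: 5*√329 ≈ 90.692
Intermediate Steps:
A(W) = (-47 + W)*(-16 + W) (A(W) = (W - 47)*(W - 16) = (-47 + W)*(-16 + W))
√(3773 + A(-37)) = √(3773 + (752 + (-37)² - 63*(-37))) = √(3773 + (752 + 1369 + 2331)) = √(3773 + 4452) = √8225 = 5*√329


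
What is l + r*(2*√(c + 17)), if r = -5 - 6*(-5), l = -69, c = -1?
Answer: 131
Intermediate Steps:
r = 25 (r = -5 + 30 = 25)
l + r*(2*√(c + 17)) = -69 + 25*(2*√(-1 + 17)) = -69 + 25*(2*√16) = -69 + 25*(2*4) = -69 + 25*8 = -69 + 200 = 131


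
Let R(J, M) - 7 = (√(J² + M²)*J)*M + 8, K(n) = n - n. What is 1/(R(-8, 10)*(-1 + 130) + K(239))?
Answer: -1/9024625 - 32*√41/27073875 ≈ -7.6790e-6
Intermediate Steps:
K(n) = 0
R(J, M) = 15 + J*M*√(J² + M²) (R(J, M) = 7 + ((√(J² + M²)*J)*M + 8) = 7 + ((J*√(J² + M²))*M + 8) = 7 + (J*M*√(J² + M²) + 8) = 7 + (8 + J*M*√(J² + M²)) = 15 + J*M*√(J² + M²))
1/(R(-8, 10)*(-1 + 130) + K(239)) = 1/((15 - 8*10*√((-8)² + 10²))*(-1 + 130) + 0) = 1/((15 - 8*10*√(64 + 100))*129 + 0) = 1/((15 - 8*10*√164)*129 + 0) = 1/((15 - 8*10*2*√41)*129 + 0) = 1/((15 - 160*√41)*129 + 0) = 1/((1935 - 20640*√41) + 0) = 1/(1935 - 20640*√41)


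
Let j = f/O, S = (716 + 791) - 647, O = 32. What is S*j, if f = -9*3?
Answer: -5805/8 ≈ -725.63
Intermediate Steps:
f = -27
S = 860 (S = 1507 - 647 = 860)
j = -27/32 ≈ -0.84375
S*j = 860*(-27/32) = -5805/8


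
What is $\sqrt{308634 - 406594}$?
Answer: $2 i \sqrt{24490} \approx 312.99 i$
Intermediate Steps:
$\sqrt{308634 - 406594} = \sqrt{-97960} = 2 i \sqrt{24490}$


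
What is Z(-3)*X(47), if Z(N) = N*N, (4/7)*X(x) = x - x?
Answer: 0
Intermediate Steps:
X(x) = 0 (X(x) = 7*(x - x)/4 = (7/4)*0 = 0)
Z(N) = N**2
Z(-3)*X(47) = (-3)**2*0 = 9*0 = 0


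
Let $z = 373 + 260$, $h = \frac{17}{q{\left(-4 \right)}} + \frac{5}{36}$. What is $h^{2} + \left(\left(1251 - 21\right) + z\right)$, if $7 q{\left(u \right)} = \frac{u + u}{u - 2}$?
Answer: $\frac{3192493}{324} \approx 9853.4$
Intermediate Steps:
$q{\left(u \right)} = \frac{2 u}{7 \left(-2 + u\right)}$ ($q{\left(u \right)} = \frac{\left(u + u\right) \frac{1}{u - 2}}{7} = \frac{2 u \frac{1}{-2 + u}}{7} = \frac{2 u}{7 \left(-2 + u\right)}$)
$h = \frac{1609}{18}$ ($h = \frac{17}{\frac{2}{7} \left(-4\right) \frac{1}{-2 - 4}} + \frac{5}{36} = \frac{17}{\frac{2}{7} \left(-4\right) \frac{1}{-6}} + 5 \cdot \frac{1}{36} = \frac{17}{\frac{2}{7} \left(-4\right) \left(- \frac{1}{6}\right)} + \frac{5}{36} = \frac{17}{\frac{4}{21}} + \frac{5}{36} = 17 \cdot \frac{21}{4} + \frac{5}{36} = \frac{357}{4} + \frac{5}{36} = \frac{1609}{18} \approx 89.389$)
$z = 633$
$h^{2} + \left(\left(1251 - 21\right) + z\right) = \left(\frac{1609}{18}\right)^{2} + \left(\left(1251 - 21\right) + 633\right) = \frac{2588881}{324} + \left(\left(1251 - 21\right) + 633\right) = \frac{2588881}{324} + \left(1230 + 633\right) = \frac{2588881}{324} + 1863 = \frac{3192493}{324}$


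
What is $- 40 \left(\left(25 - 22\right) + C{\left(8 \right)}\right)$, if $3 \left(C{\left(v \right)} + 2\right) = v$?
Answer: $- \frac{440}{3} \approx -146.67$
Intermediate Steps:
$C{\left(v \right)} = -2 + \frac{v}{3}$
$- 40 \left(\left(25 - 22\right) + C{\left(8 \right)}\right) = - 40 \left(\left(25 - 22\right) + \left(-2 + \frac{1}{3} \cdot 8\right)\right) = - 40 \left(3 + \left(-2 + \frac{8}{3}\right)\right) = - 40 \left(3 + \frac{2}{3}\right) = \left(-40\right) \frac{11}{3} = - \frac{440}{3}$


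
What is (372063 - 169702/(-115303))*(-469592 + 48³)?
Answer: -15401153774969000/115303 ≈ -1.3357e+11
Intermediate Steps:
(372063 - 169702/(-115303))*(-469592 + 48³) = (372063 - 169702*(-1/115303))*(-469592 + 110592) = (372063 + 169702/115303)*(-359000) = (42900149791/115303)*(-359000) = -15401153774969000/115303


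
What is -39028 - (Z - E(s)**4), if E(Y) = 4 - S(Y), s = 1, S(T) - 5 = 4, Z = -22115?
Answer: -16288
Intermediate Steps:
S(T) = 9 (S(T) = 5 + 4 = 9)
E(Y) = -5 (E(Y) = 4 - 1*9 = 4 - 9 = -5)
-39028 - (Z - E(s)**4) = -39028 - (-22115 - 1*(-5)**4) = -39028 - (-22115 - 1*625) = -39028 - (-22115 - 625) = -39028 - 1*(-22740) = -39028 + 22740 = -16288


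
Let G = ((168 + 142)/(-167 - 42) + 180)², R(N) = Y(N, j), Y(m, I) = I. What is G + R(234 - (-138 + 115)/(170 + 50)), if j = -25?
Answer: 1390944075/43681 ≈ 31843.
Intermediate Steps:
R(N) = -25
G = 1392036100/43681 (G = (310/(-209) + 180)² = (310*(-1/209) + 180)² = (-310/209 + 180)² = (37310/209)² = 1392036100/43681 ≈ 31868.)
G + R(234 - (-138 + 115)/(170 + 50)) = 1392036100/43681 - 25 = 1390944075/43681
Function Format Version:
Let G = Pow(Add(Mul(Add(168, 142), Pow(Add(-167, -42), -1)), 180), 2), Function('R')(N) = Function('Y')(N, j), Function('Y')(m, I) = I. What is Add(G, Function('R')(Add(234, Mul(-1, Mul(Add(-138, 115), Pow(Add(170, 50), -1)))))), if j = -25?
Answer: Rational(1390944075, 43681) ≈ 31843.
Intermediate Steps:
Function('R')(N) = -25
G = Rational(1392036100, 43681) (G = Pow(Add(Mul(310, Pow(-209, -1)), 180), 2) = Pow(Add(Mul(310, Rational(-1, 209)), 180), 2) = Pow(Add(Rational(-310, 209), 180), 2) = Pow(Rational(37310, 209), 2) = Rational(1392036100, 43681) ≈ 31868.)
Add(G, Function('R')(Add(234, Mul(-1, Mul(Add(-138, 115), Pow(Add(170, 50), -1)))))) = Add(Rational(1392036100, 43681), -25) = Rational(1390944075, 43681)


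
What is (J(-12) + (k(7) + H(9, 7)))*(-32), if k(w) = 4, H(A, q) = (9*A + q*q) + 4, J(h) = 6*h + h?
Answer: -1728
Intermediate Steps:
J(h) = 7*h
H(A, q) = 4 + q² + 9*A (H(A, q) = (9*A + q²) + 4 = (q² + 9*A) + 4 = 4 + q² + 9*A)
(J(-12) + (k(7) + H(9, 7)))*(-32) = (7*(-12) + (4 + (4 + 7² + 9*9)))*(-32) = (-84 + (4 + (4 + 49 + 81)))*(-32) = (-84 + (4 + 134))*(-32) = (-84 + 138)*(-32) = 54*(-32) = -1728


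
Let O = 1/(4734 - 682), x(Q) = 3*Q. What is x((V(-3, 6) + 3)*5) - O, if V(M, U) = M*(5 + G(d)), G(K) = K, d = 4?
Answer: -1458721/4052 ≈ -360.00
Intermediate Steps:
V(M, U) = 9*M (V(M, U) = M*(5 + 4) = M*9 = 9*M)
O = 1/4052 ≈ 0.00024679
x((V(-3, 6) + 3)*5) - O = 3*((9*(-3) + 3)*5) - 1*1/4052 = 3*((-27 + 3)*5) - 1/4052 = 3*(-24*5) - 1/4052 = 3*(-120) - 1/4052 = -360 - 1/4052 = -1458721/4052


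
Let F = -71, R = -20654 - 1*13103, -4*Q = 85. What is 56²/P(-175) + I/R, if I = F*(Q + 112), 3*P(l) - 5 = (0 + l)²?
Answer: 343295069/689317940 ≈ 0.49802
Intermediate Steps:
Q = -85/4 (Q = -¼*85 = -85/4 ≈ -21.250)
R = -33757 (R = -20654 - 13103 = -33757)
P(l) = 5/3 + l²/3 (P(l) = 5/3 + (0 + l)²/3 = 5/3 + l²/3)
I = -25773/4 (I = -71*(-85/4 + 112) = -71*363/4 = -25773/4 ≈ -6443.3)
56²/P(-175) + I/R = 56²/(5/3 + (⅓)*(-175)²) - 25773/4/(-33757) = 3136/(5/3 + (⅓)*30625) - 25773/4*(-1/33757) = 3136/(5/3 + 30625/3) + 25773/135028 = 3136/10210 + 25773/135028 = 3136*(1/10210) + 25773/135028 = 1568/5105 + 25773/135028 = 343295069/689317940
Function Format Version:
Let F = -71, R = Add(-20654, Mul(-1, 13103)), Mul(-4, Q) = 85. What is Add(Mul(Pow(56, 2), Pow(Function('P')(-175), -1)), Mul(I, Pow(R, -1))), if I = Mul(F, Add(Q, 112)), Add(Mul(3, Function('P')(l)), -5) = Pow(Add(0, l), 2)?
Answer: Rational(343295069, 689317940) ≈ 0.49802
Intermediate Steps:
Q = Rational(-85, 4) (Q = Mul(Rational(-1, 4), 85) = Rational(-85, 4) ≈ -21.250)
R = -33757 (R = Add(-20654, -13103) = -33757)
Function('P')(l) = Add(Rational(5, 3), Mul(Rational(1, 3), Pow(l, 2))) (Function('P')(l) = Add(Rational(5, 3), Mul(Rational(1, 3), Pow(Add(0, l), 2))) = Add(Rational(5, 3), Mul(Rational(1, 3), Pow(l, 2))))
I = Rational(-25773, 4) (I = Mul(-71, Add(Rational(-85, 4), 112)) = Mul(-71, Rational(363, 4)) = Rational(-25773, 4) ≈ -6443.3)
Add(Mul(Pow(56, 2), Pow(Function('P')(-175), -1)), Mul(I, Pow(R, -1))) = Add(Mul(Pow(56, 2), Pow(Add(Rational(5, 3), Mul(Rational(1, 3), Pow(-175, 2))), -1)), Mul(Rational(-25773, 4), Pow(-33757, -1))) = Add(Mul(3136, Pow(Add(Rational(5, 3), Mul(Rational(1, 3), 30625)), -1)), Mul(Rational(-25773, 4), Rational(-1, 33757))) = Add(Mul(3136, Pow(Add(Rational(5, 3), Rational(30625, 3)), -1)), Rational(25773, 135028)) = Add(Mul(3136, Pow(10210, -1)), Rational(25773, 135028)) = Add(Mul(3136, Rational(1, 10210)), Rational(25773, 135028)) = Add(Rational(1568, 5105), Rational(25773, 135028)) = Rational(343295069, 689317940)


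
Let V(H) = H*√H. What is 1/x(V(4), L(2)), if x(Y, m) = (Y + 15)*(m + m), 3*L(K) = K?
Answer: 3/92 ≈ 0.032609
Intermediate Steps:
L(K) = K/3
V(H) = H^(3/2)
x(Y, m) = 2*m*(15 + Y) (x(Y, m) = (15 + Y)*(2*m) = 2*m*(15 + Y))
1/x(V(4), L(2)) = 1/(2*((⅓)*2)*(15 + 4^(3/2))) = 1/(2*(⅔)*(15 + 8)) = 1/(2*(⅔)*23) = 1/(92/3) = 3/92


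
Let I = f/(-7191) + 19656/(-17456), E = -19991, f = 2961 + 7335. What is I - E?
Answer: 34848209887/1743418 ≈ 19988.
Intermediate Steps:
f = 10296
I = -4459351/1743418 (I = 10296/(-7191) + 19656/(-17456) = 10296*(-1/7191) + 19656*(-1/17456) = -1144/799 - 2457/2182 = -4459351/1743418 ≈ -2.5578)
I - E = -4459351/1743418 - 1*(-19991) = -4459351/1743418 + 19991 = 34848209887/1743418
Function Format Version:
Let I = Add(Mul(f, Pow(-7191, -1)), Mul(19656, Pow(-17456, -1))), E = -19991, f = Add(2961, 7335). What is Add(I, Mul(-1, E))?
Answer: Rational(34848209887, 1743418) ≈ 19988.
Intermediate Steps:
f = 10296
I = Rational(-4459351, 1743418) (I = Add(Mul(10296, Pow(-7191, -1)), Mul(19656, Pow(-17456, -1))) = Add(Mul(10296, Rational(-1, 7191)), Mul(19656, Rational(-1, 17456))) = Add(Rational(-1144, 799), Rational(-2457, 2182)) = Rational(-4459351, 1743418) ≈ -2.5578)
Add(I, Mul(-1, E)) = Add(Rational(-4459351, 1743418), Mul(-1, -19991)) = Add(Rational(-4459351, 1743418), 19991) = Rational(34848209887, 1743418)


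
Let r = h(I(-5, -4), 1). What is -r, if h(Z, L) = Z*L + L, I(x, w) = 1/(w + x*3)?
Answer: -18/19 ≈ -0.94737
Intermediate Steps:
I(x, w) = 1/(w + 3*x)
h(Z, L) = L + L*Z (h(Z, L) = L*Z + L = L + L*Z)
r = 18/19 (r = 1*(1 + 1/(-4 + 3*(-5))) = 1*(1 + 1/(-4 - 15)) = 1*(1 + 1/(-19)) = 1*(1 - 1/19) = 1*(18/19) = 18/19 ≈ 0.94737)
-r = -1*18/19 = -18/19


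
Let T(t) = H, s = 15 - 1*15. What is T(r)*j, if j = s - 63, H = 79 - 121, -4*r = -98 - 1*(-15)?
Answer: 2646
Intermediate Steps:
s = 0 (s = 15 - 15 = 0)
r = 83/4 (r = -(-98 - 1*(-15))/4 = -(-98 + 15)/4 = -1/4*(-83) = 83/4 ≈ 20.750)
H = -42
T(t) = -42
j = -63 (j = 0 - 63 = -63)
T(r)*j = -42*(-63) = 2646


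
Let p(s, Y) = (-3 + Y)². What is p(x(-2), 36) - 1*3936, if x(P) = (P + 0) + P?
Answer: -2847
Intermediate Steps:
x(P) = 2*P (x(P) = P + P = 2*P)
p(x(-2), 36) - 1*3936 = (-3 + 36)² - 1*3936 = 33² - 3936 = 1089 - 3936 = -2847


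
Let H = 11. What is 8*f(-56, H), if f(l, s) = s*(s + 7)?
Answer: 1584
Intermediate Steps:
f(l, s) = s*(7 + s)
8*f(-56, H) = 8*(11*(7 + 11)) = 8*(11*18) = 8*198 = 1584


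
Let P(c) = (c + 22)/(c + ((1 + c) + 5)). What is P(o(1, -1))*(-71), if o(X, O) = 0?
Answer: -781/3 ≈ -260.33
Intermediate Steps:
P(c) = (22 + c)/(6 + 2*c) (P(c) = (22 + c)/(c + (6 + c)) = (22 + c)/(6 + 2*c))
P(o(1, -1))*(-71) = ((22 + 0)/(2*(3 + 0)))*(-71) = ((½)*22/3)*(-71) = ((½)*(⅓)*22)*(-71) = (11/3)*(-71) = -781/3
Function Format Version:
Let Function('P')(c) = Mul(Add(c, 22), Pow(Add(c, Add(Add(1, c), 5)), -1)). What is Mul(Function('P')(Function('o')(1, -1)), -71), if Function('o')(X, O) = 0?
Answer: Rational(-781, 3) ≈ -260.33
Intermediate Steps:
Function('P')(c) = Mul(Pow(Add(6, Mul(2, c)), -1), Add(22, c)) (Function('P')(c) = Mul(Add(22, c), Pow(Add(c, Add(6, c)), -1)) = Mul(Add(22, c), Pow(Add(6, Mul(2, c)), -1)) = Mul(Pow(Add(6, Mul(2, c)), -1), Add(22, c)))
Mul(Function('P')(Function('o')(1, -1)), -71) = Mul(Mul(Rational(1, 2), Pow(Add(3, 0), -1), Add(22, 0)), -71) = Mul(Mul(Rational(1, 2), Pow(3, -1), 22), -71) = Mul(Mul(Rational(1, 2), Rational(1, 3), 22), -71) = Mul(Rational(11, 3), -71) = Rational(-781, 3)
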